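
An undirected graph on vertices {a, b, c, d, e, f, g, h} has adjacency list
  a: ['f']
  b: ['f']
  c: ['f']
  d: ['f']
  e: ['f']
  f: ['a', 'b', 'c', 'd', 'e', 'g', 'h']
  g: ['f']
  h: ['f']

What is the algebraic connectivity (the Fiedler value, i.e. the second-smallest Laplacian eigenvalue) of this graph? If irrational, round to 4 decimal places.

1

Reading degrees in the order [a, b, c, d, e, f, g, h] gives [1, 1, 1, 1, 1, 7, 1, 1]; set D = diag(1, 1, 1, 1, 1, 7, 1, 1) and form L = D - A. The smallest Laplacian eigenvalue is always 0. The next one, lambda_2 = 1, measures how hard the graph is to disconnect: larger values mean better connectivity. The largest eigenvalue, 8, is at most the vertex count 8.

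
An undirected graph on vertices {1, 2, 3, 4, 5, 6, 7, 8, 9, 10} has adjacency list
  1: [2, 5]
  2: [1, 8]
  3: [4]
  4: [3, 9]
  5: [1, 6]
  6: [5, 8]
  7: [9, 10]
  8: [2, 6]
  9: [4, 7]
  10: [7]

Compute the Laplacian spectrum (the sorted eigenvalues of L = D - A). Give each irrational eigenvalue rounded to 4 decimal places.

With the vertex order [1, 2, 3, 4, 5, 6, 7, 8, 9, 10], the degrees are [2, 2, 1, 2, 2, 2, 2, 2, 2, 1], giving D = diag(2, 2, 1, 2, 2, 2, 2, 2, 2, 1) and L = D - A. L is symmetric positive semidefinite, so every eigenvalue is real and nonnegative. The 2 zero eigenvalues correspond to the 2 connected components. There are 2 zeros in the spectrum, matching the 2 components.

[0, 0, 0.3820, 1.3820, 1.3820, 1.3820, 2.6180, 3.6180, 3.6180, 3.6180]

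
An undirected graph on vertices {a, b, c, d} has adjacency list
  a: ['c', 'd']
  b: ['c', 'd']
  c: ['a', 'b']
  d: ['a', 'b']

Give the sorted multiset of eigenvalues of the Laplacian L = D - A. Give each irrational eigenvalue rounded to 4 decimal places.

With the vertex order [a, b, c, d], the degrees are [2, 2, 2, 2], giving D = diag(2, 2, 2, 2) and L = D - A. Since every row of L sums to 0, the all-ones vector is in the kernel and 0 is an eigenvalue. The single zero eigenvalue shows the graph is connected.

[0, 2, 2, 4]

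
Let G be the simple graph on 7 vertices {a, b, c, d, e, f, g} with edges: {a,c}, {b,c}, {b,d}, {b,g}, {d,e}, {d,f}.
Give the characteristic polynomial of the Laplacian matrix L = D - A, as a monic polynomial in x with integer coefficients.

x^7 - 12x^6 + 53x^5 - 108x^4 + 105x^3 - 46x^2 + 7x

Reading degrees in the order [a, b, c, d, e, f, g] gives [1, 3, 2, 3, 1, 1, 1]; set D = diag(1, 3, 2, 3, 1, 1, 1) and form L = D - A. Computing det(xI - L) by cofactor expansion (or equivalently via sum-over-permutations) gives x^7 - 12x^6 + 53x^5 - 108x^4 + 105x^3 - 46x^2 + 7x. The coefficient of x^6 equals -trace(L) = -12, matching the sum of degrees. The eigenvalues sum to 12, which equals trace(L) = 2|E|. The largest eigenvalue, 4.6287, is at most the vertex count 7.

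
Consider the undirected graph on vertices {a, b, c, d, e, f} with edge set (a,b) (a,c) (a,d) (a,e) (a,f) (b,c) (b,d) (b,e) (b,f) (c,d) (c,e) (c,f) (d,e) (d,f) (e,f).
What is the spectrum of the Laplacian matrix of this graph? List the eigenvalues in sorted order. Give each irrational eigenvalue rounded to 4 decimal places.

With the vertex order [a, b, c, d, e, f], the degrees are [5, 5, 5, 5, 5, 5], giving D = diag(5, 5, 5, 5, 5, 5) and L = D - A. L is symmetric positive semidefinite, so every eigenvalue is real and nonnegative. The largest eigenvalue, 6, is at most the vertex count 6. By the matrix-tree theorem the graph has (1/6) * product of the nonzero eigenvalues = 1296 spanning trees.

[0, 6, 6, 6, 6, 6]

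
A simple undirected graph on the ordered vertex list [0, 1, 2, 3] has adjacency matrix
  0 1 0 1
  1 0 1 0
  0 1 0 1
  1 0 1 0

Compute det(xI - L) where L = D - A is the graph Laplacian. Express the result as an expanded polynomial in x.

Reading degrees in the order [0, 1, 2, 3] gives [2, 2, 2, 2]; set D = diag(2, 2, 2, 2) and form L = D - A. L has integer entries, so p(x) = det(xI - L) has integer coefficients. Expanding the determinant yields x^4 - 8x^3 + 20x^2 - 16x. Since p(0) = det(-L) = 0, x divides p(x). The eigenvalues sum to 8, which equals trace(L) = 2|E|. There is one zero in the spectrum, matching the 1 component.

x^4 - 8x^3 + 20x^2 - 16x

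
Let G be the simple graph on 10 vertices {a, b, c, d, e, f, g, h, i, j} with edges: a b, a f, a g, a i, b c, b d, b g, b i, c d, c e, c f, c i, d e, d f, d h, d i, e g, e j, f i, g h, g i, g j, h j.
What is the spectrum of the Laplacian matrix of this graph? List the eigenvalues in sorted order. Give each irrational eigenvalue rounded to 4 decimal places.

[0, 1.6791, 3.2639, 3.6174, 4.2222, 5.0564, 6.4317, 6.6132, 6.9673, 8.1489]

Each diagonal entry of L is the vertex degree and each off-diagonal entry is -1 where an edge is present, 0 otherwise; in the order [a, b, c, d, e, f, g, h, i, j] the diagonal is [4, 5, 5, 6, 4, 4, 6, 3, 6, 3]. Since every row of L sums to 0, the all-ones vector is in the kernel and 0 is an eigenvalue. The single zero eigenvalue shows the graph is connected. By the matrix-tree theorem the graph has (1/10) * product of the nonzero eigenvalues = 102208 spanning trees.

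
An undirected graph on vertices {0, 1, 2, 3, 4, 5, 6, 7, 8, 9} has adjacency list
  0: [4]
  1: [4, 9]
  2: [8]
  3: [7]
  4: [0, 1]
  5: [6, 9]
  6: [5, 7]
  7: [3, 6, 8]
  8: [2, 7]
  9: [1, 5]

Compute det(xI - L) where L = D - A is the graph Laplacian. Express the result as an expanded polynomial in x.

Each diagonal entry of L is the vertex degree and each off-diagonal entry is -1 where an edge is present, 0 otherwise; in the order [0, 1, 2, 3, 4, 5, 6, 7, 8, 9] the diagonal is [1, 2, 1, 1, 2, 2, 2, 3, 2, 2]. L has integer entries, so p(x) = det(xI - L) has integer coefficients. Expanding the determinant yields x^10 - 18x^9 + 135x^8 - 548x^7 + 1309x^6 - 1874x^5 + 1569x^4 - 716x^3 + 153x^2 - 10x. The constant term is 0 because L is singular (the all-ones vector lies in its kernel). By the matrix-tree theorem the graph has (1/10) * product of the nonzero eigenvalues = 1 spanning tree.

x^10 - 18x^9 + 135x^8 - 548x^7 + 1309x^6 - 1874x^5 + 1569x^4 - 716x^3 + 153x^2 - 10x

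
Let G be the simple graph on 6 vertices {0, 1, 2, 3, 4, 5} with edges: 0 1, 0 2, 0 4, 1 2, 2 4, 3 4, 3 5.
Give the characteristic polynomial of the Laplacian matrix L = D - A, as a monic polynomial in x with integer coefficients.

x^6 - 14x^5 + 73x^4 - 172x^3 + 172x^2 - 48x

Reading degrees in the order [0, 1, 2, 3, 4, 5] gives [3, 2, 3, 2, 3, 1]; set D = diag(3, 2, 3, 2, 3, 1) and form L = D - A. L has integer entries, so p(x) = det(xI - L) has integer coefficients. Expanding the determinant yields x^6 - 14x^5 + 73x^4 - 172x^3 + 172x^2 - 48x. The coefficient of x^5 equals -trace(L) = -14, matching the sum of degrees. By the matrix-tree theorem the graph has (1/6) * product of the nonzero eigenvalues = 8 spanning trees.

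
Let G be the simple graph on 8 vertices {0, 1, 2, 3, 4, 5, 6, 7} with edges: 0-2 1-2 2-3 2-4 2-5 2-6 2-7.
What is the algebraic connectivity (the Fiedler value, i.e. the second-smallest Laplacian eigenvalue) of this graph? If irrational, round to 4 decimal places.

With the vertex order [0, 1, 2, 3, 4, 5, 6, 7], the degrees are [1, 1, 7, 1, 1, 1, 1, 1], giving D = diag(1, 1, 7, 1, 1, 1, 1, 1) and L = D - A. The sorted Laplacian eigenvalues are [0, 1, 1, 1, 1, 1, 1, 8]; the algebraic connectivity is the second entry, 1. The eigenvalues sum to 14, which equals trace(L) = 2|E|.

1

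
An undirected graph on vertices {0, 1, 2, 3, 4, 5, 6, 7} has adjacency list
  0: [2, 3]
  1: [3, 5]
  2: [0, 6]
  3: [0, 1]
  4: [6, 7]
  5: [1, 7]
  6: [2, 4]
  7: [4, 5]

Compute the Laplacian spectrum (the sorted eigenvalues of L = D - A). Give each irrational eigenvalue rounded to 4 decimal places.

[0, 0.5858, 0.5858, 2, 2, 3.4142, 3.4142, 4]

Reading degrees in the order [0, 1, 2, 3, 4, 5, 6, 7] gives [2, 2, 2, 2, 2, 2, 2, 2]; set D = diag(2, 2, 2, 2, 2, 2, 2, 2) and form L = D - A. Since every row of L sums to 0, the all-ones vector is in the kernel and 0 is an eigenvalue.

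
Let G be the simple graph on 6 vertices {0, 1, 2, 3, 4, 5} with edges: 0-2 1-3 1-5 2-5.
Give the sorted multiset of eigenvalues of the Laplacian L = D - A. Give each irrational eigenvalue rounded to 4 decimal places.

[0, 0, 0.3820, 1.3820, 2.6180, 3.6180]

With the vertex order [0, 1, 2, 3, 4, 5], the degrees are [1, 2, 2, 1, 0, 2], giving D = diag(1, 2, 2, 1, 0, 2) and L = D - A. Diagonalising L (or applying a numerical eigensolver to the 6x6 matrix) gives the spectrum above. The 2 zero eigenvalues correspond to the 2 connected components. The largest eigenvalue, 3.6180, is at most the vertex count 6.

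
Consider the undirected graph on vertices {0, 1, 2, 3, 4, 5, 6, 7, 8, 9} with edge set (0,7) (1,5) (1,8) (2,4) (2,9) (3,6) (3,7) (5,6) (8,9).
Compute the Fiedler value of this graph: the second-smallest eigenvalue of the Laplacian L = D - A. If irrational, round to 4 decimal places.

Each diagonal entry of L is the vertex degree and each off-diagonal entry is -1 where an edge is present, 0 otherwise; in the order [0, 1, 2, 3, 4, 5, 6, 7, 8, 9] the diagonal is [1, 2, 2, 2, 1, 2, 2, 2, 2, 2]. Computing the eigenvalues of L and sorting gives [0, 0.0979, 0.3820, 0.8244, 1.3820, 2, 2.6180, 3.1756, 3.6180, 3.9021]. The Fiedler value lambda_2 = 0.0979 is strictly positive, so the graph is connected. The largest eigenvalue, 3.9021, is at most the vertex count 10. By the matrix-tree theorem the graph has (1/10) * product of the nonzero eigenvalues = 1 spanning tree.

0.0979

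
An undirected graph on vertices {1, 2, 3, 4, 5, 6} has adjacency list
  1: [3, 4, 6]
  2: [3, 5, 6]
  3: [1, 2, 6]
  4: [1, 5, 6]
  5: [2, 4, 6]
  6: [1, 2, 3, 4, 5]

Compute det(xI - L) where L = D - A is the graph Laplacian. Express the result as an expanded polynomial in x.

x^6 - 20x^5 + 155x^4 - 580x^3 + 1045x^2 - 726x

Reading degrees in the order [1, 2, 3, 4, 5, 6] gives [3, 3, 3, 3, 3, 5]; set D = diag(3, 3, 3, 3, 3, 5) and form L = D - A. Computing det(xI - L) by cofactor expansion (or equivalently via sum-over-permutations) gives x^6 - 20x^5 + 155x^4 - 580x^3 + 1045x^2 - 726x. Since p(0) = det(-L) = 0, x divides p(x). The largest eigenvalue, 6, is at most the vertex count 6. The eigenvalues sum to 20, which equals trace(L) = 2|E|.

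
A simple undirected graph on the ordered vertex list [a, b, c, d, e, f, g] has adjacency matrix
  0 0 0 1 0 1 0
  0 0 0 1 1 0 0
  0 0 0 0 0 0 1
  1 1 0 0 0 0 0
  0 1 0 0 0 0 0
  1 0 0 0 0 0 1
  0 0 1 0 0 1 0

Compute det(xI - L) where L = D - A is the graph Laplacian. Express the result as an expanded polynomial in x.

x^7 - 12x^6 + 55x^5 - 120x^4 + 126x^3 - 56x^2 + 7x

With the vertex order [a, b, c, d, e, f, g], the degrees are [2, 2, 1, 2, 1, 2, 2], giving D = diag(2, 2, 1, 2, 1, 2, 2) and L = D - A. L has integer entries, so p(x) = det(xI - L) has integer coefficients. Expanding the determinant yields x^7 - 12x^6 + 55x^5 - 120x^4 + 126x^3 - 56x^2 + 7x. The constant term is 0 because L is singular (the all-ones vector lies in its kernel). The largest eigenvalue, 3.8019, is at most the vertex count 7.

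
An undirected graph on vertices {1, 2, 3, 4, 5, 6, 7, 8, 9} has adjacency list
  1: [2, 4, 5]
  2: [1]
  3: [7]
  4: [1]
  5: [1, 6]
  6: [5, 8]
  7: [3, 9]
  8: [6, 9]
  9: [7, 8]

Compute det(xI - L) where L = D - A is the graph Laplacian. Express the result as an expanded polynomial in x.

x^9 - 16x^8 + 104x^7 - 354x^6 + 679x^5 - 736x^4 + 427x^3 - 114x^2 + 9x

Reading degrees in the order [1, 2, 3, 4, 5, 6, 7, 8, 9] gives [3, 1, 1, 1, 2, 2, 2, 2, 2]; set D = diag(3, 1, 1, 1, 2, 2, 2, 2, 2) and form L = D - A. Computing det(xI - L) by cofactor expansion (or equivalently via sum-over-permutations) gives x^9 - 16x^8 + 104x^7 - 354x^6 + 679x^5 - 736x^4 + 427x^3 - 114x^2 + 9x. The coefficient of x^8 equals -trace(L) = -16, matching the sum of degrees. The eigenvalues sum to 16, which equals trace(L) = 2|E|.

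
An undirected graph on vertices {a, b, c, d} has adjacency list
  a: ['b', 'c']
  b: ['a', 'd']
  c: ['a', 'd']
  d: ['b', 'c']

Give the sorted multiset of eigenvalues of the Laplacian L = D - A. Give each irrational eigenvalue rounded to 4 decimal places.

Reading degrees in the order [a, b, c, d] gives [2, 2, 2, 2]; set D = diag(2, 2, 2, 2) and form L = D - A. Diagonalising L (or applying a numerical eigensolver to the 4x4 matrix) gives the spectrum above. The single zero eigenvalue shows the graph is connected.

[0, 2, 2, 4]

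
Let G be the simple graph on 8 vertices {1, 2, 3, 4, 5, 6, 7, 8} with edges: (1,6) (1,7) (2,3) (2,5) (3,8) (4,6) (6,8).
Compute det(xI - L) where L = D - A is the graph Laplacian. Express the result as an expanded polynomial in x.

x^8 - 14x^7 + 77x^6 - 212x^5 + 308x^4 - 228x^3 + 76x^2 - 8x

Reading degrees in the order [1, 2, 3, 4, 5, 6, 7, 8] gives [2, 2, 2, 1, 1, 3, 1, 2]; set D = diag(2, 2, 2, 1, 1, 3, 1, 2) and form L = D - A. Computing det(xI - L) by cofactor expansion (or equivalently via sum-over-permutations) gives x^8 - 14x^7 + 77x^6 - 212x^5 + 308x^4 - 228x^3 + 76x^2 - 8x. The constant term is 0 because L is singular (the all-ones vector lies in its kernel). The eigenvalues sum to 14, which equals trace(L) = 2|E|.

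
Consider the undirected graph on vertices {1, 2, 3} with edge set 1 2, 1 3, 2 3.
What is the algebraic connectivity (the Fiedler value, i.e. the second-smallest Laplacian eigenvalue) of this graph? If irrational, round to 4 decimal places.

With the vertex order [1, 2, 3], the degrees are [2, 2, 2], giving D = diag(2, 2, 2) and L = D - A. Computing the eigenvalues of L and sorting gives [0, 3, 3]. The Fiedler value lambda_2 = 3 is strictly positive, so the graph is connected.

3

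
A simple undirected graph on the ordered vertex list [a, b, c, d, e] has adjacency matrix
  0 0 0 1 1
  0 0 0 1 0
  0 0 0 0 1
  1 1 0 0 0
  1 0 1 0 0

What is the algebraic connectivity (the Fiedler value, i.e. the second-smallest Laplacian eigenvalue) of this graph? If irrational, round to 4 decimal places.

Reading degrees in the order [a, b, c, d, e] gives [2, 1, 1, 2, 2]; set D = diag(2, 1, 1, 2, 2) and form L = D - A. The sorted Laplacian eigenvalues are [0, 0.3820, 1.3820, 2.6180, 3.6180]; the algebraic connectivity is the second entry, 0.3820. There is one zero in the spectrum, matching the 1 component.

0.3820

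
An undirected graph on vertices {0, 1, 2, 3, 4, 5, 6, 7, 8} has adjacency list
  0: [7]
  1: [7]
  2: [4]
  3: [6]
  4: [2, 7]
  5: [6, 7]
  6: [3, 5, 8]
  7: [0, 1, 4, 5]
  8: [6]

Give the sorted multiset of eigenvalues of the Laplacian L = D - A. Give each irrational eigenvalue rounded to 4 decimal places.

[0, 0.2043, 0.5405, 1, 1, 1.5989, 2.4425, 4.0170, 5.1969]

Reading degrees in the order [0, 1, 2, 3, 4, 5, 6, 7, 8] gives [1, 1, 1, 1, 2, 2, 3, 4, 1]; set D = diag(1, 1, 1, 1, 2, 2, 3, 4, 1) and form L = D - A. Since every row of L sums to 0, the all-ones vector is in the kernel and 0 is an eigenvalue. By the matrix-tree theorem the graph has (1/9) * product of the nonzero eigenvalues = 1 spanning tree. The largest eigenvalue, 5.1969, is at most the vertex count 9.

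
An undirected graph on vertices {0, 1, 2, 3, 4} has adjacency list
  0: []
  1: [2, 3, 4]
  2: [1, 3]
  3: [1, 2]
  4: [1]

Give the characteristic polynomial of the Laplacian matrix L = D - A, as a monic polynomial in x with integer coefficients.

x^5 - 8x^4 + 19x^3 - 12x^2

Each diagonal entry of L is the vertex degree and each off-diagonal entry is -1 where an edge is present, 0 otherwise; in the order [0, 1, 2, 3, 4] the diagonal is [0, 3, 2, 2, 1]. Computing det(xI - L) by cofactor expansion (or equivalently via sum-over-permutations) gives x^5 - 8x^4 + 19x^3 - 12x^2. Since p(0) = det(-L) = 0, x divides p(x). The largest eigenvalue, 4, is at most the vertex count 5.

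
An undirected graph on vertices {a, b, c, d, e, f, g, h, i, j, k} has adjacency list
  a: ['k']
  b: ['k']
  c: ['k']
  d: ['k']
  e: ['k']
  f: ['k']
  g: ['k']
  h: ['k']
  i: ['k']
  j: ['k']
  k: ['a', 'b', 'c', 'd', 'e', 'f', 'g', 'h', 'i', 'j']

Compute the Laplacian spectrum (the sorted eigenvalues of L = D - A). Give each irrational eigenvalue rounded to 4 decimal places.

[0, 1, 1, 1, 1, 1, 1, 1, 1, 1, 11]

Each diagonal entry of L is the vertex degree and each off-diagonal entry is -1 where an edge is present, 0 otherwise; in the order [a, b, c, d, e, f, g, h, i, j, k] the diagonal is [1, 1, 1, 1, 1, 1, 1, 1, 1, 1, 10]. Since every row of L sums to 0, the all-ones vector is in the kernel and 0 is an eigenvalue. The single zero eigenvalue shows the graph is connected. The eigenvalues sum to 20, which equals trace(L) = 2|E|. The largest eigenvalue, 11, is at most the vertex count 11.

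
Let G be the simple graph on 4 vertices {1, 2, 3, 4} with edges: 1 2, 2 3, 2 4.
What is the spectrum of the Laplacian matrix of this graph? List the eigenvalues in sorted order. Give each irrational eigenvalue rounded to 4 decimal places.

Each diagonal entry of L is the vertex degree and each off-diagonal entry is -1 where an edge is present, 0 otherwise; in the order [1, 2, 3, 4] the diagonal is [1, 3, 1, 1]. The multiplicity of 0 as a Laplacian eigenvalue equals the number of connected components. By the matrix-tree theorem the graph has (1/4) * product of the nonzero eigenvalues = 1 spanning tree. The eigenvalues sum to 6, which equals trace(L) = 2|E|.

[0, 1, 1, 4]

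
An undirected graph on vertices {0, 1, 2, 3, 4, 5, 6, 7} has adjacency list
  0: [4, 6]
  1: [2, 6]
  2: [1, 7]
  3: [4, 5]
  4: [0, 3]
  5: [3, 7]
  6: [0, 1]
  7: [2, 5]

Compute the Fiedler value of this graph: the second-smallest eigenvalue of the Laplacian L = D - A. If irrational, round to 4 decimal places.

With the vertex order [0, 1, 2, 3, 4, 5, 6, 7], the degrees are [2, 2, 2, 2, 2, 2, 2, 2], giving D = diag(2, 2, 2, 2, 2, 2, 2, 2) and L = D - A. Computing the eigenvalues of L and sorting gives [0, 0.5858, 0.5858, 2, 2, 3.4142, 3.4142, 4]. The Fiedler value lambda_2 = 0.5858 is strictly positive, so the graph is connected. By the matrix-tree theorem the graph has (1/8) * product of the nonzero eigenvalues = 8 spanning trees. The eigenvalues sum to 16, which equals trace(L) = 2|E|.

0.5858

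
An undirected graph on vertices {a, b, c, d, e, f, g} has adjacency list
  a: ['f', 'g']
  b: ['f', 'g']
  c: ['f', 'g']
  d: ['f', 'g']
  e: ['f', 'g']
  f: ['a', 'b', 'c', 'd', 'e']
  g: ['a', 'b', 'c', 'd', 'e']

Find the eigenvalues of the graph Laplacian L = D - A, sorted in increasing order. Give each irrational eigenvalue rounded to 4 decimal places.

[0, 2, 2, 2, 2, 5, 7]

With the vertex order [a, b, c, d, e, f, g], the degrees are [2, 2, 2, 2, 2, 5, 5], giving D = diag(2, 2, 2, 2, 2, 5, 5) and L = D - A. Diagonalising L (or applying a numerical eigensolver to the 7x7 matrix) gives the spectrum above. The single zero eigenvalue shows the graph is connected. By the matrix-tree theorem the graph has (1/7) * product of the nonzero eigenvalues = 80 spanning trees.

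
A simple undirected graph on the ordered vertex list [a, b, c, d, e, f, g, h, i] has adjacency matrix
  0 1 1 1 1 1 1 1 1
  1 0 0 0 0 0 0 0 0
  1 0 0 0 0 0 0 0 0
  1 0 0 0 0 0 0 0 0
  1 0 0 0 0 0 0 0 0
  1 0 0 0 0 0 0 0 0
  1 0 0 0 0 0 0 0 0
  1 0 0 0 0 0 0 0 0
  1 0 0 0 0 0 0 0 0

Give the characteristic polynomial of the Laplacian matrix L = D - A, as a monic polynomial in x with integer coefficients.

With the vertex order [a, b, c, d, e, f, g, h, i], the degrees are [8, 1, 1, 1, 1, 1, 1, 1, 1], giving D = diag(8, 1, 1, 1, 1, 1, 1, 1, 1) and L = D - A. L has integer entries, so p(x) = det(xI - L) has integer coefficients. Expanding the determinant yields x^9 - 16x^8 + 84x^7 - 224x^6 + 350x^5 - 336x^4 + 196x^3 - 64x^2 + 9x. The constant term is 0 because L is singular (the all-ones vector lies in its kernel). The eigenvalues sum to 16, which equals trace(L) = 2|E|. By the matrix-tree theorem the graph has (1/9) * product of the nonzero eigenvalues = 1 spanning tree.

x^9 - 16x^8 + 84x^7 - 224x^6 + 350x^5 - 336x^4 + 196x^3 - 64x^2 + 9x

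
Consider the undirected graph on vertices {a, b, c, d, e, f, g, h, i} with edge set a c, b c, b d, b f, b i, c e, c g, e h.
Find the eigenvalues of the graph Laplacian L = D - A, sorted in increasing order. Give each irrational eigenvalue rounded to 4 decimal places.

Reading degrees in the order [a, b, c, d, e, f, g, h, i] gives [1, 4, 4, 1, 2, 1, 1, 1, 1]; set D = diag(1, 4, 4, 1, 2, 1, 1, 1, 1) and form L = D - A. Since every row of L sums to 0, the all-ones vector is in the kernel and 0 is an eigenvalue. The single zero eigenvalue shows the graph is connected. The eigenvalues sum to 16, which equals trace(L) = 2|E|.

[0, 0.2825, 0.5784, 1, 1, 1, 2.3735, 4.0864, 5.6793]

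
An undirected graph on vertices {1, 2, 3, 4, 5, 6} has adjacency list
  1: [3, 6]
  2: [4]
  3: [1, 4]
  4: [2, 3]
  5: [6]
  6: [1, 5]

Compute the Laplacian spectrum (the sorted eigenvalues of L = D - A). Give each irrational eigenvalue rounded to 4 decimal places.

[0, 0.2679, 1, 2, 3, 3.7321]

With the vertex order [1, 2, 3, 4, 5, 6], the degrees are [2, 1, 2, 2, 1, 2], giving D = diag(2, 1, 2, 2, 1, 2) and L = D - A. Since every row of L sums to 0, the all-ones vector is in the kernel and 0 is an eigenvalue. The eigenvalues sum to 10, which equals trace(L) = 2|E|. The largest eigenvalue, 3.7321, is at most the vertex count 6.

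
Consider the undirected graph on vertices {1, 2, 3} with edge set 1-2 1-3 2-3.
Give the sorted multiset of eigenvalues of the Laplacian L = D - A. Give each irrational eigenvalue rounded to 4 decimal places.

[0, 3, 3]

Reading degrees in the order [1, 2, 3] gives [2, 2, 2]; set D = diag(2, 2, 2) and form L = D - A. The multiplicity of 0 as a Laplacian eigenvalue equals the number of connected components.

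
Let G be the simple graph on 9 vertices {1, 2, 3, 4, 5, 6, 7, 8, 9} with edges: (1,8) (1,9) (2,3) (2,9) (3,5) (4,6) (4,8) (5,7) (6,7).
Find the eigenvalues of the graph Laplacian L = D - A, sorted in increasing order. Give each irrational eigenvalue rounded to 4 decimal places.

[0, 0.4679, 0.4679, 1.6527, 1.6527, 3, 3, 3.8794, 3.8794]

Each diagonal entry of L is the vertex degree and each off-diagonal entry is -1 where an edge is present, 0 otherwise; in the order [1, 2, 3, 4, 5, 6, 7, 8, 9] the diagonal is [2, 2, 2, 2, 2, 2, 2, 2, 2]. Diagonalising L (or applying a numerical eigensolver to the 9x9 matrix) gives the spectrum above. There is one zero in the spectrum, matching the 1 component. By the matrix-tree theorem the graph has (1/9) * product of the nonzero eigenvalues = 9 spanning trees.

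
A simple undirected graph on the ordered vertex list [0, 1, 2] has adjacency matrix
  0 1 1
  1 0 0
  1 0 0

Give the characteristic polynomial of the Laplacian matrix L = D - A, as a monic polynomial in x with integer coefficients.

With the vertex order [0, 1, 2], the degrees are [2, 1, 1], giving D = diag(2, 1, 1) and L = D - A. The eigenvalues of L are [0, 1, 3]; the characteristic polynomial is the product of (x - lambda_i), which multiplies out to x^3 - 4x^2 + 3x. The coefficient of x^2 equals -trace(L) = -4, matching the sum of degrees. There is one zero in the spectrum, matching the 1 component.

x^3 - 4x^2 + 3x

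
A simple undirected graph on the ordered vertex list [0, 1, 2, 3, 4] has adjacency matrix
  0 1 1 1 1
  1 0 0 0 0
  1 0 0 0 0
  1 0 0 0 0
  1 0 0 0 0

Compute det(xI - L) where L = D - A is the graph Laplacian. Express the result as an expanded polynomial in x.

x^5 - 8x^4 + 18x^3 - 16x^2 + 5x

Each diagonal entry of L is the vertex degree and each off-diagonal entry is -1 where an edge is present, 0 otherwise; in the order [0, 1, 2, 3, 4] the diagonal is [4, 1, 1, 1, 1]. Computing det(xI - L) by cofactor expansion (or equivalently via sum-over-permutations) gives x^5 - 8x^4 + 18x^3 - 16x^2 + 5x. The constant term is 0 because L is singular (the all-ones vector lies in its kernel). There is one zero in the spectrum, matching the 1 component.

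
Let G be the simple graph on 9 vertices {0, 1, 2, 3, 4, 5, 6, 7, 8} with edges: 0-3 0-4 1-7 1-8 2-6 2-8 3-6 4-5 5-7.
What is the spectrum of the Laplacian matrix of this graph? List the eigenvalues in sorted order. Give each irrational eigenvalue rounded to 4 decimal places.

[0, 0.4679, 0.4679, 1.6527, 1.6527, 3, 3, 3.8794, 3.8794]

Each diagonal entry of L is the vertex degree and each off-diagonal entry is -1 where an edge is present, 0 otherwise; in the order [0, 1, 2, 3, 4, 5, 6, 7, 8] the diagonal is [2, 2, 2, 2, 2, 2, 2, 2, 2]. The multiplicity of 0 as a Laplacian eigenvalue equals the number of connected components. There is one zero in the spectrum, matching the 1 component. The eigenvalues sum to 18, which equals trace(L) = 2|E|.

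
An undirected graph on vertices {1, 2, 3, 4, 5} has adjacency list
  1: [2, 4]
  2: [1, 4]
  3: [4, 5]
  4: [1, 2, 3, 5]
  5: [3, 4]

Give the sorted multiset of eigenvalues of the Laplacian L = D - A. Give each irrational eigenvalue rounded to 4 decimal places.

With the vertex order [1, 2, 3, 4, 5], the degrees are [2, 2, 2, 4, 2], giving D = diag(2, 2, 2, 4, 2) and L = D - A. Diagonalising L (or applying a numerical eigensolver to the 5x5 matrix) gives the spectrum above. The single zero eigenvalue shows the graph is connected. The eigenvalues sum to 12, which equals trace(L) = 2|E|.

[0, 1, 3, 3, 5]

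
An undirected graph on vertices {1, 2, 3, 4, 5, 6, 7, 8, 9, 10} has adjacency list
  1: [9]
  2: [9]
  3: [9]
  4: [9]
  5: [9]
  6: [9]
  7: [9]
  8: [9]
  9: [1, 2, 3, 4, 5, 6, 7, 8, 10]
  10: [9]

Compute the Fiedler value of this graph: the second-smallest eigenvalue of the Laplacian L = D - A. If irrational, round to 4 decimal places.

1

With the vertex order [1, 2, 3, 4, 5, 6, 7, 8, 9, 10], the degrees are [1, 1, 1, 1, 1, 1, 1, 1, 9, 1], giving D = diag(1, 1, 1, 1, 1, 1, 1, 1, 9, 1) and L = D - A. The smallest Laplacian eigenvalue is always 0. The next one, lambda_2 = 1, measures how hard the graph is to disconnect: larger values mean better connectivity. There is one zero in the spectrum, matching the 1 component. By the matrix-tree theorem the graph has (1/10) * product of the nonzero eigenvalues = 1 spanning tree.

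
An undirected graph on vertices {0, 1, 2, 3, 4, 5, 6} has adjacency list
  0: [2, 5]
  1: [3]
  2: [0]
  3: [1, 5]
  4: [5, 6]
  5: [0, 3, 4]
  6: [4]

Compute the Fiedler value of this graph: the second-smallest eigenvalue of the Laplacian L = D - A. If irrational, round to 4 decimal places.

Reading degrees in the order [0, 1, 2, 3, 4, 5, 6] gives [2, 1, 1, 2, 2, 3, 1]; set D = diag(2, 1, 1, 2, 2, 3, 1) and form L = D - A. Computing the eigenvalues of L and sorting gives [0, 0.3820, 0.3820, 1.5858, 2.6180, 2.6180, 4.4142]. The Fiedler value lambda_2 = 0.3820 is strictly positive, so the graph is connected. The eigenvalues sum to 12, which equals trace(L) = 2|E|. The largest eigenvalue, 4.4142, is at most the vertex count 7.

0.3820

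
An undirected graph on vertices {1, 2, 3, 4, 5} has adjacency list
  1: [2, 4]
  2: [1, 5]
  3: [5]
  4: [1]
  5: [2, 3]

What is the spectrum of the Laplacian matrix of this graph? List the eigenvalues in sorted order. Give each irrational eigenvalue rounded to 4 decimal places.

With the vertex order [1, 2, 3, 4, 5], the degrees are [2, 2, 1, 1, 2], giving D = diag(2, 2, 1, 1, 2) and L = D - A. L is symmetric positive semidefinite, so every eigenvalue is real and nonnegative. The single zero eigenvalue shows the graph is connected. The eigenvalues sum to 8, which equals trace(L) = 2|E|.

[0, 0.3820, 1.3820, 2.6180, 3.6180]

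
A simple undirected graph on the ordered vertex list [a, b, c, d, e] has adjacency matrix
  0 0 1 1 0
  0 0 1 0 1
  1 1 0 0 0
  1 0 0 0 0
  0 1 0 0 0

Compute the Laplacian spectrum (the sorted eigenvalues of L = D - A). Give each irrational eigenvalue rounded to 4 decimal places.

[0, 0.3820, 1.3820, 2.6180, 3.6180]

Each diagonal entry of L is the vertex degree and each off-diagonal entry is -1 where an edge is present, 0 otherwise; in the order [a, b, c, d, e] the diagonal is [2, 2, 2, 1, 1]. Since every row of L sums to 0, the all-ones vector is in the kernel and 0 is an eigenvalue. There is one zero in the spectrum, matching the 1 component. By the matrix-tree theorem the graph has (1/5) * product of the nonzero eigenvalues = 1 spanning tree.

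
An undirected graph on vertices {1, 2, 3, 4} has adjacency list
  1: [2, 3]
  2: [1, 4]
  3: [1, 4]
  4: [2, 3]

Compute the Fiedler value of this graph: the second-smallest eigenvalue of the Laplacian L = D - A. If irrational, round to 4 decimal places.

2

Reading degrees in the order [1, 2, 3, 4] gives [2, 2, 2, 2]; set D = diag(2, 2, 2, 2) and form L = D - A. The sorted Laplacian eigenvalues are [0, 2, 2, 4]; the algebraic connectivity is the second entry, 2. The largest eigenvalue, 4, is at most the vertex count 4.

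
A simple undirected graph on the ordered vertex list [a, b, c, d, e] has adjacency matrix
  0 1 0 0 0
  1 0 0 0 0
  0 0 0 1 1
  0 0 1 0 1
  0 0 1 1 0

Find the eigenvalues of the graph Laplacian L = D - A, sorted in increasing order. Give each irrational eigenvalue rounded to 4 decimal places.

Reading degrees in the order [a, b, c, d, e] gives [1, 1, 2, 2, 2]; set D = diag(1, 1, 2, 2, 2) and form L = D - A. The multiplicity of 0 as a Laplacian eigenvalue equals the number of connected components. The 2 zero eigenvalues correspond to the 2 connected components. The eigenvalues sum to 8, which equals trace(L) = 2|E|. The largest eigenvalue, 3, is at most the vertex count 5.

[0, 0, 2, 3, 3]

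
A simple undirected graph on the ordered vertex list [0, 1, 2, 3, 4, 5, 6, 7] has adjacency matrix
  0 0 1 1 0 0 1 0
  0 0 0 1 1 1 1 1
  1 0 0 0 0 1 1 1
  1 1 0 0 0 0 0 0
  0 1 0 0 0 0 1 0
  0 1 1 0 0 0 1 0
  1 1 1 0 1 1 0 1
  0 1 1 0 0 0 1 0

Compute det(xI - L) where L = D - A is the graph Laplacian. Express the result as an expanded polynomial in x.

Each diagonal entry of L is the vertex degree and each off-diagonal entry is -1 where an edge is present, 0 otherwise; in the order [0, 1, 2, 3, 4, 5, 6, 7] the diagonal is [3, 5, 4, 2, 2, 3, 6, 3]. L has integer entries, so p(x) = det(xI - L) has integer coefficients. Expanding the determinant yields x^8 - 28x^7 + 322x^6 - 1966x^5 + 6870x^4 - 13730x^3 + 14531x^2 - 6288x. The constant term is 0 because L is singular (the all-ones vector lies in its kernel).

x^8 - 28x^7 + 322x^6 - 1966x^5 + 6870x^4 - 13730x^3 + 14531x^2 - 6288x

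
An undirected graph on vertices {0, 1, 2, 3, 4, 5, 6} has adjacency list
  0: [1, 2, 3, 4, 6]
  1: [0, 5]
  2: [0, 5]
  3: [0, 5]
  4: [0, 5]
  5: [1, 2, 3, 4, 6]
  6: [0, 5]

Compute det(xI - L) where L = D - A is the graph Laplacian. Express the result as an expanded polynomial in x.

Reading degrees in the order [0, 1, 2, 3, 4, 5, 6] gives [5, 2, 2, 2, 2, 5, 2]; set D = diag(5, 2, 2, 2, 2, 5, 2) and form L = D - A. Computing det(xI - L) by cofactor expansion (or equivalently via sum-over-permutations) gives x^7 - 20x^6 + 155x^5 - 600x^4 + 1240x^3 - 1312x^2 + 560x. The constant term is 0 because L is singular (the all-ones vector lies in its kernel). By the matrix-tree theorem the graph has (1/7) * product of the nonzero eigenvalues = 80 spanning trees.

x^7 - 20x^6 + 155x^5 - 600x^4 + 1240x^3 - 1312x^2 + 560x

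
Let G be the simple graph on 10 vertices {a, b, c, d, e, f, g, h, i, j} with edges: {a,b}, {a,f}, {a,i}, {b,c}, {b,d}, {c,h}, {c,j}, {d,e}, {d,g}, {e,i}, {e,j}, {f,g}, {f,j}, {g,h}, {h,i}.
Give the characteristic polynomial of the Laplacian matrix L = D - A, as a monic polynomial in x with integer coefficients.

Reading degrees in the order [a, b, c, d, e, f, g, h, i, j] gives [3, 3, 3, 3, 3, 3, 3, 3, 3, 3]; set D = diag(3, 3, 3, 3, 3, 3, 3, 3, 3, 3) and form L = D - A. The eigenvalues of L are [0, 2, 2, 2, 2, 2, 5, 5, 5, 5]; the characteristic polynomial is the product of (x - lambda_i), which multiplies out to x^10 - 30x^9 + 390x^8 - 2880x^7 + 13305x^6 - 39882x^5 + 77640x^4 - 94800x^3 + 66000x^2 - 20000x. The constant term is 0 because L is singular (the all-ones vector lies in its kernel). There is one zero in the spectrum, matching the 1 component.

x^10 - 30x^9 + 390x^8 - 2880x^7 + 13305x^6 - 39882x^5 + 77640x^4 - 94800x^3 + 66000x^2 - 20000x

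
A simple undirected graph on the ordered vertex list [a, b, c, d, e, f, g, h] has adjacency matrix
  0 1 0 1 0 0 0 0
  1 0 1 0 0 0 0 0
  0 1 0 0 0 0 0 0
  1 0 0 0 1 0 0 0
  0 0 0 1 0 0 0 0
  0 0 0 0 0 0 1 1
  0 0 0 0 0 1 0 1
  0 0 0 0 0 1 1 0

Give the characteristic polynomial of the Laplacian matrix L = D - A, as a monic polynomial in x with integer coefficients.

x^8 - 14x^7 + 78x^6 - 218x^5 + 314x^4 - 210x^3 + 45x^2

Each diagonal entry of L is the vertex degree and each off-diagonal entry is -1 where an edge is present, 0 otherwise; in the order [a, b, c, d, e, f, g, h] the diagonal is [2, 2, 1, 2, 1, 2, 2, 2]. Computing det(xI - L) by cofactor expansion (or equivalently via sum-over-permutations) gives x^8 - 14x^7 + 78x^6 - 218x^5 + 314x^4 - 210x^3 + 45x^2. The coefficient of x^7 equals -trace(L) = -14, matching the sum of degrees.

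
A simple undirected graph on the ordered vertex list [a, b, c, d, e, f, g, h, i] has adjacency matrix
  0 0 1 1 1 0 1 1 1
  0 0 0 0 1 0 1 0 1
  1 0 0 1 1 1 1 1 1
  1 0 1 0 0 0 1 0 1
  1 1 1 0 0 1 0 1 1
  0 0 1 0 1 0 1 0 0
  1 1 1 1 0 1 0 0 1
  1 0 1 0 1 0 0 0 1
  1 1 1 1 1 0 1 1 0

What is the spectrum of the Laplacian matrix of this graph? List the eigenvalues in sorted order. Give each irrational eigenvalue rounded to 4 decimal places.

[0, 2.8074, 2.9234, 3.5858, 6.2804, 6.4142, 7.5447, 8.1926, 8.2516]

Each diagonal entry of L is the vertex degree and each off-diagonal entry is -1 where an edge is present, 0 otherwise; in the order [a, b, c, d, e, f, g, h, i] the diagonal is [6, 3, 7, 4, 6, 3, 6, 4, 7]. The multiplicity of 0 as a Laplacian eigenvalue equals the number of connected components. The single zero eigenvalue shows the graph is connected. The largest eigenvalue, 8.2516, is at most the vertex count 9. There is one zero in the spectrum, matching the 1 component.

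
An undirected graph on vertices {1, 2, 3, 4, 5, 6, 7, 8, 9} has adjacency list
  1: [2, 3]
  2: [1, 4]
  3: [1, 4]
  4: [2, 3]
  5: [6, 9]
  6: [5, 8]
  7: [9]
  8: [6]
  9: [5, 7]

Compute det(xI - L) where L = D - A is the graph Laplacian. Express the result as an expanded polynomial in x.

With the vertex order [1, 2, 3, 4, 5, 6, 7, 8, 9], the degrees are [2, 2, 2, 2, 2, 2, 1, 1, 2], giving D = diag(2, 2, 2, 2, 2, 2, 1, 1, 2) and L = D - A. Computing det(xI - L) by cofactor expansion (or equivalently via sum-over-permutations) gives x^9 - 16x^8 + 105x^7 - 364x^6 + 713x^5 - 776x^4 + 420x^3 - 80x^2. The coefficient of x^8 equals -trace(L) = -16, matching the sum of degrees. There are 2 zeros in the spectrum, matching the 2 components.

x^9 - 16x^8 + 105x^7 - 364x^6 + 713x^5 - 776x^4 + 420x^3 - 80x^2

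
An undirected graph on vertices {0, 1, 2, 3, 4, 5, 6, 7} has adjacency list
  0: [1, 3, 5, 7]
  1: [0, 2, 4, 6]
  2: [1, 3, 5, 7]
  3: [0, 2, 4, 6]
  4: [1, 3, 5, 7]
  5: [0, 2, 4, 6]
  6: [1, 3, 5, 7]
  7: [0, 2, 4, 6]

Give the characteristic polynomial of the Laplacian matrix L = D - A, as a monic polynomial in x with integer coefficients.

Reading degrees in the order [0, 1, 2, 3, 4, 5, 6, 7] gives [4, 4, 4, 4, 4, 4, 4, 4]; set D = diag(4, 4, 4, 4, 4, 4, 4, 4) and form L = D - A. The eigenvalues of L are [0, 4, 4, 4, 4, 4, 4, 8]; the characteristic polynomial is the product of (x - lambda_i), which multiplies out to x^8 - 32x^7 + 432x^6 - 3200x^5 + 14080x^4 - 36864x^3 + 53248x^2 - 32768x. The constant term is 0 because L is singular (the all-ones vector lies in its kernel). The eigenvalues sum to 32, which equals trace(L) = 2|E|.

x^8 - 32x^7 + 432x^6 - 3200x^5 + 14080x^4 - 36864x^3 + 53248x^2 - 32768x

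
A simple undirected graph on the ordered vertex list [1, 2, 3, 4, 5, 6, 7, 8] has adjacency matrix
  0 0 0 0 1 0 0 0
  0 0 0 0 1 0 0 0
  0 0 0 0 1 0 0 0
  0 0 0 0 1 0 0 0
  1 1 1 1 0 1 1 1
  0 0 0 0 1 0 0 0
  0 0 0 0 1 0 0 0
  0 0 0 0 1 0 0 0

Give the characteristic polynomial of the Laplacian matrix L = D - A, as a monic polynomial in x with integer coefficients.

With the vertex order [1, 2, 3, 4, 5, 6, 7, 8], the degrees are [1, 1, 1, 1, 7, 1, 1, 1], giving D = diag(1, 1, 1, 1, 7, 1, 1, 1) and L = D - A. The eigenvalues of L are [0, 1, 1, 1, 1, 1, 1, 8]; the characteristic polynomial is the product of (x - lambda_i), which multiplies out to x^8 - 14x^7 + 63x^6 - 140x^5 + 175x^4 - 126x^3 + 49x^2 - 8x. The constant term is 0 because L is singular (the all-ones vector lies in its kernel).

x^8 - 14x^7 + 63x^6 - 140x^5 + 175x^4 - 126x^3 + 49x^2 - 8x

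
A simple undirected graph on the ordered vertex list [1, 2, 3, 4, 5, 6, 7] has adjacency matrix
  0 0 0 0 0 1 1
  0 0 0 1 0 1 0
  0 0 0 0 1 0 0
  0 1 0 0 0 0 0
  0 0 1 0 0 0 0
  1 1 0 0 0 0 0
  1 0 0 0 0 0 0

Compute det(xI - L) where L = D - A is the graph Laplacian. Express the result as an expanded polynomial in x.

With the vertex order [1, 2, 3, 4, 5, 6, 7], the degrees are [2, 2, 1, 1, 1, 2, 1], giving D = diag(2, 2, 1, 1, 1, 2, 1) and L = D - A. Computing det(xI - L) by cofactor expansion (or equivalently via sum-over-permutations) gives x^7 - 10x^6 + 37x^5 - 62x^4 + 45x^3 - 10x^2. Since p(0) = det(-L) = 0, x divides p(x). There are 2 zeros in the spectrum, matching the 2 components. The eigenvalues sum to 10, which equals trace(L) = 2|E|.

x^7 - 10x^6 + 37x^5 - 62x^4 + 45x^3 - 10x^2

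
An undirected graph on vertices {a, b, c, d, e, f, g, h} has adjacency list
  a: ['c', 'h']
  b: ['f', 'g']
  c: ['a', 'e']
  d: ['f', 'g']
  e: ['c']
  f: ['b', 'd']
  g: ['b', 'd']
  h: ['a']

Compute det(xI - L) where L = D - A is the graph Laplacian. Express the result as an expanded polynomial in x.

x^8 - 14x^7 + 78x^6 - 220x^5 + 328x^4 - 240x^3 + 64x^2

Each diagonal entry of L is the vertex degree and each off-diagonal entry is -1 where an edge is present, 0 otherwise; in the order [a, b, c, d, e, f, g, h] the diagonal is [2, 2, 2, 2, 1, 2, 2, 1]. L has integer entries, so p(x) = det(xI - L) has integer coefficients. Expanding the determinant yields x^8 - 14x^7 + 78x^6 - 220x^5 + 328x^4 - 240x^3 + 64x^2. Since p(0) = det(-L) = 0, x divides p(x). There are 2 zeros in the spectrum, matching the 2 components. The eigenvalues sum to 14, which equals trace(L) = 2|E|.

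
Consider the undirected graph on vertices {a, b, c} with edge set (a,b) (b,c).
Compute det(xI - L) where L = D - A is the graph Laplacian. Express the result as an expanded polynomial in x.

With the vertex order [a, b, c], the degrees are [1, 2, 1], giving D = diag(1, 2, 1) and L = D - A. L has integer entries, so p(x) = det(xI - L) has integer coefficients. Expanding the determinant yields x^3 - 4x^2 + 3x. Since p(0) = det(-L) = 0, x divides p(x).

x^3 - 4x^2 + 3x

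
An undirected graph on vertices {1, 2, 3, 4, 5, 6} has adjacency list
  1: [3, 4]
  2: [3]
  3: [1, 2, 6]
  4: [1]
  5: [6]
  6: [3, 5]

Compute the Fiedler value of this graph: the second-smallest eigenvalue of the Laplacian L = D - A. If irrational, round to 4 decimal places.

Each diagonal entry of L is the vertex degree and each off-diagonal entry is -1 where an edge is present, 0 otherwise; in the order [1, 2, 3, 4, 5, 6] the diagonal is [2, 1, 3, 1, 1, 2]. The sorted Laplacian eigenvalues are [0, 0.3820, 0.6972, 2, 2.6180, 4.3028]; the algebraic connectivity is the second entry, 0.3820. By the matrix-tree theorem the graph has (1/6) * product of the nonzero eigenvalues = 1 spanning tree. The largest eigenvalue, 4.3028, is at most the vertex count 6.

0.3820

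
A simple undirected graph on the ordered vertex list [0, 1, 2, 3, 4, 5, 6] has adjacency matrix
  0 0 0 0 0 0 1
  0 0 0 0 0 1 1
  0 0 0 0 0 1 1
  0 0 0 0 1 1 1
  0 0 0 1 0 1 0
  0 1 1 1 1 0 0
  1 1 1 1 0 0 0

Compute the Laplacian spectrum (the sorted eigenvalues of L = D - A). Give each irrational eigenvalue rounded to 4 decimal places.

Each diagonal entry of L is the vertex degree and each off-diagonal entry is -1 where an edge is present, 0 otherwise; in the order [0, 1, 2, 3, 4, 5, 6] the diagonal is [1, 2, 2, 3, 2, 4, 4]. Diagonalising L (or applying a numerical eigensolver to the 7x7 matrix) gives the spectrum above. There is one zero in the spectrum, matching the 1 component. The eigenvalues sum to 18, which equals trace(L) = 2|E|.

[0, 0.8226, 1.5858, 2, 3.3216, 4.4142, 5.8558]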